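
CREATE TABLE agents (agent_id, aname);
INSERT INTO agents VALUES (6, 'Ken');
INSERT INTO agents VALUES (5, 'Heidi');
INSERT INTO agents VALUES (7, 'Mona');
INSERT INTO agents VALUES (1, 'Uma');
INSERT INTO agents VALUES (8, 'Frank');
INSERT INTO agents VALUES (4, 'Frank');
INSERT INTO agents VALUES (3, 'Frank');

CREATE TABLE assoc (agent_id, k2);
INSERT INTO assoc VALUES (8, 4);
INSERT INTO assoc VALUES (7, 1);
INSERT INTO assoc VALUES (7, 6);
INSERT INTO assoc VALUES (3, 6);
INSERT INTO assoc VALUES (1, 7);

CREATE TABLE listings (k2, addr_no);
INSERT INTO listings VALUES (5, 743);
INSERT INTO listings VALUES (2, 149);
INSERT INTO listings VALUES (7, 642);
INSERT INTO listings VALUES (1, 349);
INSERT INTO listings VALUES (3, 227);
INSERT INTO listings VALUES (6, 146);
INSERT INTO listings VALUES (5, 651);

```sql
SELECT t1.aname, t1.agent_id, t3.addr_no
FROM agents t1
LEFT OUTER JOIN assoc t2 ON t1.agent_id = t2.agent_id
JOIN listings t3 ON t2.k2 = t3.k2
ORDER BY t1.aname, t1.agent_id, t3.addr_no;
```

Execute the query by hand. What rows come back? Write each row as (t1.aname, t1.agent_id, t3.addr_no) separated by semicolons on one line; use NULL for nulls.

(Frank, 3, 146); (Mona, 7, 146); (Mona, 7, 349); (Uma, 1, 642)

Evaluate left to right. First `agents t1 LEFT JOIN assoc t2` on agent_id: 8 row(s).
Then INNER JOIN `listings t3` on k2: keep only rows whose t2.k2 appears in t3.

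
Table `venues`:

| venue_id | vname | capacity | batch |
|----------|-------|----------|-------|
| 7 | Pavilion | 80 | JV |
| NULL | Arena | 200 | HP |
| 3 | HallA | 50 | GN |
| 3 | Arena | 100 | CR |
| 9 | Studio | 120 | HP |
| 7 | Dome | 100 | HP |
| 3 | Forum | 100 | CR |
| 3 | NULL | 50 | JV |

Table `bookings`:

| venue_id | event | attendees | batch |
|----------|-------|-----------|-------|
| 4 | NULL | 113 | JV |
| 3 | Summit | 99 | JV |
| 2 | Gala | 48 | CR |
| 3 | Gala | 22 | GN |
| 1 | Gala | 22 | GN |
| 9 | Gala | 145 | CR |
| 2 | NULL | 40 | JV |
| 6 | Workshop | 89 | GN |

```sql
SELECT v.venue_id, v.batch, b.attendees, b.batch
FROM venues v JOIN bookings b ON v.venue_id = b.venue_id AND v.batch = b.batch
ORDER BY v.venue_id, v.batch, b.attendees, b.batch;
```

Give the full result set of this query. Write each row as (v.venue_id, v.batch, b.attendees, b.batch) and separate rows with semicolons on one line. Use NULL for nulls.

INNER JOIN keeps only pairs where the ON condition holds.
Matching on v.venue_id = b.venue_id AND v.batch = b.batch. A NULL in a compared column never satisfies the condition.
Matched pairs: 2.

(3, GN, 22, GN); (3, JV, 99, JV)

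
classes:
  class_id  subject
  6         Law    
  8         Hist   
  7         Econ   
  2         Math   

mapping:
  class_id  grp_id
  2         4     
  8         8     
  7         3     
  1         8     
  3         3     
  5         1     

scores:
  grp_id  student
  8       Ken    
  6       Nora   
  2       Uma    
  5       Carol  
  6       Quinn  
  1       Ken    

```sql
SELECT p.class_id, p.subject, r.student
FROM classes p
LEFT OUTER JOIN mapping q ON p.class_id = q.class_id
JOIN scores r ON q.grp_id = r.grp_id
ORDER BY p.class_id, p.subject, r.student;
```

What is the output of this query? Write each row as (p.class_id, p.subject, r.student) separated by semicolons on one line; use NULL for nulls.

(8, Hist, Ken)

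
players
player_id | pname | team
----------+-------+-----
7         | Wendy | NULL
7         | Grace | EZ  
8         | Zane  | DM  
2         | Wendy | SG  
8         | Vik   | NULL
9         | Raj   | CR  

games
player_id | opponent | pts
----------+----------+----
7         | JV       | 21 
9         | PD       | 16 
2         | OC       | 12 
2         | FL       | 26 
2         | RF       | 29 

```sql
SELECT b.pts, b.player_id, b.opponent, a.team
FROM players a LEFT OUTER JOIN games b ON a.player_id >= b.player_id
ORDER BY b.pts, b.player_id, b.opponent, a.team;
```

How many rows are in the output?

LEFT JOIN keeps every row from `players`; unmatched rows get NULL for `games`'s columns.
Matching on a.player_id >= b.player_id.
- a[0] player_id=7 → 4 match(es) in b → 4 row(s).
- a[1] player_id=7 → 4 match(es) in b → 4 row(s).
- a[2] player_id=8 → 4 match(es) in b → 4 row(s).
- a[3] player_id=2 → 3 match(es) in b → 3 row(s).
- a[4] player_id=8 → 4 match(es) in b → 4 row(s).
- a[5] player_id=9 → 5 match(es) in b → 5 row(s).
Total: 24 rows.

24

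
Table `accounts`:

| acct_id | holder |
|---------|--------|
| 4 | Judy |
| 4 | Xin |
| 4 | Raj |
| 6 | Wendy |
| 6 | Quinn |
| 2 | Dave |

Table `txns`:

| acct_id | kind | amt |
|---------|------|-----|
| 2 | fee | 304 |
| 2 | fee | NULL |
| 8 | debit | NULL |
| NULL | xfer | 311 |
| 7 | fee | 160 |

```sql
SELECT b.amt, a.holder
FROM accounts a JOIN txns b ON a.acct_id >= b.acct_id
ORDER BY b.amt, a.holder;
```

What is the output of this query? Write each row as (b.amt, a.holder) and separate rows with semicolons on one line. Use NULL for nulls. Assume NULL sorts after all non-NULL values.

INNER JOIN keeps only pairs where the ON condition holds.
Matching on a.acct_id >= b.acct_id. A NULL in a compared column never satisfies the condition.
Matched pairs: 12.

(304, Dave); (304, Judy); (304, Quinn); (304, Raj); (304, Wendy); (304, Xin); (NULL, Dave); (NULL, Judy); (NULL, Quinn); (NULL, Raj); (NULL, Wendy); (NULL, Xin)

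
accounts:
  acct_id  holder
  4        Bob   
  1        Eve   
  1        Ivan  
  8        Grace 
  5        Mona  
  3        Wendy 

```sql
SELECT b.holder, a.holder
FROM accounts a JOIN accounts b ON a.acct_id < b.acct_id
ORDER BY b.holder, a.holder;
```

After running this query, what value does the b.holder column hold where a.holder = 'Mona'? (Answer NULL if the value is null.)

Grace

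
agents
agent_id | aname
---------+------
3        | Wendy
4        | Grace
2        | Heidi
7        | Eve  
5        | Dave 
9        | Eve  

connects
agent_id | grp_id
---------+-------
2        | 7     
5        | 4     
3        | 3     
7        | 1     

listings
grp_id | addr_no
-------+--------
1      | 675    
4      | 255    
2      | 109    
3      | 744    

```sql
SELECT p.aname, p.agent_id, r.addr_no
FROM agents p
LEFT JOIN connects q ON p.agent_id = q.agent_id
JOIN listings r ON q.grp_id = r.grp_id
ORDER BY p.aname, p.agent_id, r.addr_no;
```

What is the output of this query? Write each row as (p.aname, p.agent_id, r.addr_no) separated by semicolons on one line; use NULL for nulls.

Evaluate left to right. First `agents p LEFT JOIN connects q` on agent_id: 6 row(s).
Then INNER JOIN `listings r` on grp_id: keep only rows whose q.grp_id appears in r.

(Dave, 5, 255); (Eve, 7, 675); (Wendy, 3, 744)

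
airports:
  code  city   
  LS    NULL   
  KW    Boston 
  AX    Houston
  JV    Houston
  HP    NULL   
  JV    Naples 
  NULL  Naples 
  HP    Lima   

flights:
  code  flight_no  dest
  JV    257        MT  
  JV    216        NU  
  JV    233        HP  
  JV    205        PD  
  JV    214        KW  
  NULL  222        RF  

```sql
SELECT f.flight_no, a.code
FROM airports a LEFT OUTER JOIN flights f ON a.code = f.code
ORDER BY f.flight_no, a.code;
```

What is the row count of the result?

LEFT JOIN keeps every row from `airports`; unmatched rows get NULL for `flights`'s columns.
Matching on a.code = f.code. A NULL in a compared column never satisfies the condition.
- a (code=LS) has no partner → padded with NULL.
- a (code=KW) has no partner → padded with NULL.
- a (code=AX) has no partner → padded with NULL.
- a (code=JV) pairs with 5 row(s) of f.
- a (code=HP) has no partner → padded with NULL.
- a (code=JV) pairs with 5 row(s) of f.
- a (code=NULL) has no partner → padded with NULL.
- a (code=HP) has no partner → padded with NULL.
Total: 10 matched + 6 padded = 16 rows.

16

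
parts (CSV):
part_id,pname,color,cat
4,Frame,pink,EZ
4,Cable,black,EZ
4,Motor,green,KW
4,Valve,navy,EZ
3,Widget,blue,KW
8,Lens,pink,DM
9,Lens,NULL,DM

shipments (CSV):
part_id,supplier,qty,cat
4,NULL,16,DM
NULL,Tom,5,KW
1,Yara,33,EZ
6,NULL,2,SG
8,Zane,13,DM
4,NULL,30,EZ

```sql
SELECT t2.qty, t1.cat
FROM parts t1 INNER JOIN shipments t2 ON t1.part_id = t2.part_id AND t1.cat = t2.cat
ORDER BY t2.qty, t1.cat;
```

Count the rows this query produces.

4

INNER JOIN keeps only pairs where the ON condition holds.
Matching on t1.part_id = t2.part_id AND t1.cat = t2.cat. A NULL in a compared column never satisfies the condition.
Matched pairs: 4.
Total: 4 rows.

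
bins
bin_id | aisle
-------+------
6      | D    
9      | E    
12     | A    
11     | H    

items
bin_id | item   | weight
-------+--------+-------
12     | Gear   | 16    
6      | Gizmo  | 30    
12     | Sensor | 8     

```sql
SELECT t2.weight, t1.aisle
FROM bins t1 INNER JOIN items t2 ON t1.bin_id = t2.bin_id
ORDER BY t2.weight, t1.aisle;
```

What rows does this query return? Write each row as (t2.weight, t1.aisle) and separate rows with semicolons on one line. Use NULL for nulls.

(8, A); (16, A); (30, D)

INNER JOIN keeps only pairs where the ON condition holds.
Matching on t1.bin_id = t2.bin_id.
Matched pairs: 3.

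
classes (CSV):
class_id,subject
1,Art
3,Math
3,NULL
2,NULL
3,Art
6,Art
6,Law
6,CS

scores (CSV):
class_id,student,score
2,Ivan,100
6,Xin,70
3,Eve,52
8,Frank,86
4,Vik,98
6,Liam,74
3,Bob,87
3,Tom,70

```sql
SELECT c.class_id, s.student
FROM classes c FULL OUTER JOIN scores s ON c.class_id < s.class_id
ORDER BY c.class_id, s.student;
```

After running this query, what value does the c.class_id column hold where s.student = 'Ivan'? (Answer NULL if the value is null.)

FULL OUTER JOIN keeps every row from both sides; unmatched rows get NULL for the other side's columns.
Matching on c.class_id < s.class_id.
- c (class_id=1) pairs with 8 row(s) of s.
- c (class_id=3) pairs with 4 row(s) of s.
- c (class_id=3) pairs with 4 row(s) of s.
- c (class_id=2) pairs with 7 row(s) of s.
- c (class_id=3) pairs with 4 row(s) of s.
- c (class_id=6) pairs with 1 row(s) of s.
- c (class_id=6) pairs with 1 row(s) of s.
- c (class_id=6) pairs with 1 row(s) of s.

1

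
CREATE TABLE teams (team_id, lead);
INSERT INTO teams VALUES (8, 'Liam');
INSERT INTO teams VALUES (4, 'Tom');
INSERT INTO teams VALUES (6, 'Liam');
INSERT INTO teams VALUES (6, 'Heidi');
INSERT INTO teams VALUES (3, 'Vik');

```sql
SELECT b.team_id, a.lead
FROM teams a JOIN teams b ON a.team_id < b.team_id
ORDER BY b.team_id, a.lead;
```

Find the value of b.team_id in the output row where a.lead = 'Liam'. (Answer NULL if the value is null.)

8

INNER JOIN keeps only pairs where the ON condition holds.
Matching on a.team_id < b.team_id.
- a[0] team_id=8 → no match; dropped.
- a[1] team_id=4 → 3 match(es) in b → 3 row(s).
- a[2] team_id=6 → 1 match(es) in b → 1 row(s).
- a[3] team_id=6 → 1 match(es) in b → 1 row(s).
- a[4] team_id=3 → 4 match(es) in b → 4 row(s).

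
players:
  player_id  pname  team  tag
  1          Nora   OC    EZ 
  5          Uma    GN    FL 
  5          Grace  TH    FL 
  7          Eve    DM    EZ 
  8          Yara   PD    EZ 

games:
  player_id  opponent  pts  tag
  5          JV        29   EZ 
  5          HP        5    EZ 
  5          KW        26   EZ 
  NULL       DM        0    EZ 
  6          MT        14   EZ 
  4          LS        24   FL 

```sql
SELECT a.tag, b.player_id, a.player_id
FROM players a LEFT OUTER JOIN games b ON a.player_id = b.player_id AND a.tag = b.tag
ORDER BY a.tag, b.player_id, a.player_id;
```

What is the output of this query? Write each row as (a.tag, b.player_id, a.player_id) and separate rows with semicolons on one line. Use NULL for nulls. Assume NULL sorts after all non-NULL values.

(EZ, NULL, 1); (EZ, NULL, 7); (EZ, NULL, 8); (FL, NULL, 5); (FL, NULL, 5)

LEFT JOIN keeps every row from `players`; unmatched rows get NULL for `games`'s columns.
Matching on a.player_id = b.player_id AND a.tag = b.tag. A NULL in a compared column never satisfies the condition.
- a row (player_id=1, tag=EZ): no match → kept, b columns NULL.
- a row (player_id=5, tag=FL): no match → kept, b columns NULL.
- a row (player_id=5, tag=FL): no match → kept, b columns NULL.
- a row (player_id=7, tag=EZ): no match → kept, b columns NULL.
- a row (player_id=8, tag=EZ): no match → kept, b columns NULL.
After projecting and ordering:
a.tag | b.player_id | a.player_id
EZ | NULL | 1
EZ | NULL | 7
EZ | NULL | 8
FL | NULL | 5
FL | NULL | 5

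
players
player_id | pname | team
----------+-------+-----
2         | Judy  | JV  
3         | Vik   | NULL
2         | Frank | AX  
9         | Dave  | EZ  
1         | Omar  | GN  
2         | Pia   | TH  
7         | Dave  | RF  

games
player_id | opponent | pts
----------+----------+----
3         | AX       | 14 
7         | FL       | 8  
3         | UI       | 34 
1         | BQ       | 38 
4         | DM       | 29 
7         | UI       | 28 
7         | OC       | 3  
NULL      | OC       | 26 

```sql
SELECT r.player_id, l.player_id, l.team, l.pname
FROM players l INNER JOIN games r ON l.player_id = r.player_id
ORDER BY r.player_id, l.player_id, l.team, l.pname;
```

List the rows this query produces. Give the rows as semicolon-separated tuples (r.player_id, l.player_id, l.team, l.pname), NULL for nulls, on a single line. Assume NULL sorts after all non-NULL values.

(1, 1, GN, Omar); (3, 3, NULL, Vik); (3, 3, NULL, Vik); (7, 7, RF, Dave); (7, 7, RF, Dave); (7, 7, RF, Dave)

INNER JOIN keeps only pairs where the ON condition holds.
Matching on l.player_id = r.player_id. A NULL in a compared column never satisfies the condition.
- player_id=2: no matching r row, dropped.
- player_id=3: 2 matching r row(s), so 2 row(s) emitted.
- player_id=2: no matching r row, dropped.
- player_id=9: no matching r row, dropped.
- player_id=1: 1 matching r row(s), so 1 row(s) emitted.
- player_id=2: no matching r row, dropped.
- player_id=7: 3 matching r row(s), so 3 row(s) emitted.
After projecting and ordering:
r.player_id | l.player_id | l.team | l.pname
1 | 1 | GN | Omar
3 | 3 | NULL | Vik
3 | 3 | NULL | Vik
7 | 7 | RF | Dave
7 | 7 | RF | Dave
7 | 7 | RF | Dave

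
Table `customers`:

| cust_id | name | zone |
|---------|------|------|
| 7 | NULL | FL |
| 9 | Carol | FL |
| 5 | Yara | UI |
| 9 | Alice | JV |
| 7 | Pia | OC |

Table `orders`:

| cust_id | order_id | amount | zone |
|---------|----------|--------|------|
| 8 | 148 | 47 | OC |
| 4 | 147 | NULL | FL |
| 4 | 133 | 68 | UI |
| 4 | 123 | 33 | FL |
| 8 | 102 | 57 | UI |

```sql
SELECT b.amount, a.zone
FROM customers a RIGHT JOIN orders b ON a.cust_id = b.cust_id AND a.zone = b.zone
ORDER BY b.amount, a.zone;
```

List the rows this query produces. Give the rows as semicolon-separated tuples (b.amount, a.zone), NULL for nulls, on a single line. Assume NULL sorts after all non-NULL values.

(33, NULL); (47, NULL); (57, NULL); (68, NULL); (NULL, NULL)

RIGHT JOIN keeps every row from `orders`; unmatched rows get NULL for `customers`'s columns.
Matching on a.cust_id = b.cust_id AND a.zone = b.zone.
- a[0] cust_id=7, zone=FL → no match.
- a[1] cust_id=9, zone=FL → no match.
- a[2] cust_id=5, zone=UI → no match.
- a[3] cust_id=9, zone=JV → no match.
- a[4] cust_id=7, zone=OC → no match.
- 5 b row(s) had no a match → kept, a columns NULL.
After projecting and ordering:
b.amount | a.zone
33 | NULL
47 | NULL
57 | NULL
68 | NULL
NULL | NULL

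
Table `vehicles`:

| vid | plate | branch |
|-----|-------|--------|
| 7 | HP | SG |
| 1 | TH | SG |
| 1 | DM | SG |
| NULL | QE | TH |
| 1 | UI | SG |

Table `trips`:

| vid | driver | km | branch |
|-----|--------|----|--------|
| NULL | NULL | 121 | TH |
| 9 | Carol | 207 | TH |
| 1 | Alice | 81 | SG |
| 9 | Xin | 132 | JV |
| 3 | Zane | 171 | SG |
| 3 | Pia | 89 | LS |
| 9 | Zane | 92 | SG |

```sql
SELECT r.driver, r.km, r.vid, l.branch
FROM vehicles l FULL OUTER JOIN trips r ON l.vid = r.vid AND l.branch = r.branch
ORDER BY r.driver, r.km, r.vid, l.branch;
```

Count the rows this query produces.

FULL OUTER JOIN keeps every row from both sides; unmatched rows get NULL for the other side's columns.
Matching on l.vid = r.vid AND l.branch = r.branch. A NULL in a compared column never satisfies the condition.
- vid=7, branch=SG: no r row matches, row kept with r columns NULL.
- vid=1, branch=SG: 1 matching r row(s), so 1 row(s) emitted.
- vid=1, branch=SG: 1 matching r row(s), so 1 row(s) emitted.
- vid=NULL, branch=TH: no r row matches, row kept with r columns NULL.
- vid=1, branch=SG: 1 matching r row(s), so 1 row(s) emitted.
- plus 6 unmatched r row(s), each kept with NULL l columns.
Total: 3 matched + 8 padded = 11 rows.

11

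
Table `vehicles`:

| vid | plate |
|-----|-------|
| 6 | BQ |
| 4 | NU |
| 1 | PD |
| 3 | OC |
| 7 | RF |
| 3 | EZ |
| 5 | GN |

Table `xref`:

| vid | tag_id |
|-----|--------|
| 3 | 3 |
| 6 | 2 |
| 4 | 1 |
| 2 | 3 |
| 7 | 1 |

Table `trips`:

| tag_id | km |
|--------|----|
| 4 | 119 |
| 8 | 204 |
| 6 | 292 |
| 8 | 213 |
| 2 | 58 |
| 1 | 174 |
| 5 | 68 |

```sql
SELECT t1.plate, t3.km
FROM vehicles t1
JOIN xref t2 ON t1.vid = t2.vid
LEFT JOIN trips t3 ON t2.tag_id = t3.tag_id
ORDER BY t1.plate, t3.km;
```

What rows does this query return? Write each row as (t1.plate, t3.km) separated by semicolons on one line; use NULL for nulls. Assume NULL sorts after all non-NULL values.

Joins associate left-to-right: vehicles INNER JOIN xref on vid gives 5 intermediate row(s).
Then LEFT JOIN `trips t3` on tag_id: each of those 5 rows is kept; rows whose t2.tag_id has no match in t3 get NULL for t3's columns.

(BQ, 58); (EZ, NULL); (NU, 174); (OC, NULL); (RF, 174)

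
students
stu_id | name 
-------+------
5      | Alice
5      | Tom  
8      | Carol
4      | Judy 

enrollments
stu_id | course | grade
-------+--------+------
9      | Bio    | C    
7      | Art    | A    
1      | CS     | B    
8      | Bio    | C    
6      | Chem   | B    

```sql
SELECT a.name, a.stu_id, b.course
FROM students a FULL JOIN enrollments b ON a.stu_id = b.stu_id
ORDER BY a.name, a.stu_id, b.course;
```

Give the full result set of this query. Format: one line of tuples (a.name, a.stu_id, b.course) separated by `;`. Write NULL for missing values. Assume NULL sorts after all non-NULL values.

FULL OUTER JOIN keeps every row from both sides; unmatched rows get NULL for the other side's columns.
Matching on a.stu_id = b.stu_id.
- a[0] stu_id=5 → no match; kept with NULLs on the b side.
- a[1] stu_id=5 → no match; kept with NULLs on the b side.
- a[2] stu_id=8 → 1 match(es) in b → 1 row(s).
- a[3] stu_id=4 → no match; kept with NULLs on the b side.
- 4 row(s) from b found no a partner → padded with NULL.
After projecting and ordering:
a.name | a.stu_id | b.course
Alice | 5 | NULL
Carol | 8 | Bio
Judy | 4 | NULL
Tom | 5 | NULL
NULL | NULL | Art
NULL | NULL | Bio
NULL | NULL | CS
NULL | NULL | Chem

(Alice, 5, NULL); (Carol, 8, Bio); (Judy, 4, NULL); (Tom, 5, NULL); (NULL, NULL, Art); (NULL, NULL, Bio); (NULL, NULL, CS); (NULL, NULL, Chem)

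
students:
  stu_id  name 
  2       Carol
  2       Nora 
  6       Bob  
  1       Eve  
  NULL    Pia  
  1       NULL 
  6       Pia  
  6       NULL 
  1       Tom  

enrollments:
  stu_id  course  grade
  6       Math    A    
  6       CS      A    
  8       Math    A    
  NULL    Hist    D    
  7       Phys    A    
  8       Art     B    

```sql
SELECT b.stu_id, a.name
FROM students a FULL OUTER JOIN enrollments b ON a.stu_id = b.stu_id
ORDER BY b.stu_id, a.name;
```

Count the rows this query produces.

FULL OUTER JOIN keeps every row from both sides; unmatched rows get NULL for the other side's columns.
Matching on a.stu_id = b.stu_id. A NULL in a compared column never satisfies the condition.
Matched pairs: 6; unmatched a rows kept: 6; unmatched b rows kept: 4.
Total: 6 matched + 10 padded = 16 rows.

16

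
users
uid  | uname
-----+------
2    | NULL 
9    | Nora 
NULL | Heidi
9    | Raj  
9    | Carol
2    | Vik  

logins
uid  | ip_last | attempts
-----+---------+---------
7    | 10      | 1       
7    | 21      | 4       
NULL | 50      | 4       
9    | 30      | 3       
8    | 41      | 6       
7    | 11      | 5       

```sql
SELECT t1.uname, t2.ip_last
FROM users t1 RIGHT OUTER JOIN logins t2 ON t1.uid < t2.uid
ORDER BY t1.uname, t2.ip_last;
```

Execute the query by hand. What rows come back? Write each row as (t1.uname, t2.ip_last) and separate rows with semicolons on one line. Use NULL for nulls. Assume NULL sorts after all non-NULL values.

(Vik, 10); (Vik, 11); (Vik, 21); (Vik, 30); (Vik, 41); (NULL, 10); (NULL, 11); (NULL, 21); (NULL, 30); (NULL, 41); (NULL, 50)

RIGHT JOIN keeps every row from `logins`; unmatched rows get NULL for `users`'s columns.
Matching on t1.uid < t2.uid. A NULL in a compared column never satisfies the condition.
Matched pairs: 10; unmatched t2 rows kept: 1.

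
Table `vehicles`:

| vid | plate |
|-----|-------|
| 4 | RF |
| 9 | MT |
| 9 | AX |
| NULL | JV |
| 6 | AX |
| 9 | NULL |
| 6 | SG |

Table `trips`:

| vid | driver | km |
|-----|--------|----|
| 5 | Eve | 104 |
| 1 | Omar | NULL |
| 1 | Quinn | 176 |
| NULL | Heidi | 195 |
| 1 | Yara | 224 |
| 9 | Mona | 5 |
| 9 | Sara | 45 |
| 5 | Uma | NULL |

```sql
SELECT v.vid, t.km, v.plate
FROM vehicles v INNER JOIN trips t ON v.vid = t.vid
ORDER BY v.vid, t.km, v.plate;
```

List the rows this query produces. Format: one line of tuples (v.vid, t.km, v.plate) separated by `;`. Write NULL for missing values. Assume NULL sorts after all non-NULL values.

(9, 5, AX); (9, 5, MT); (9, 5, NULL); (9, 45, AX); (9, 45, MT); (9, 45, NULL)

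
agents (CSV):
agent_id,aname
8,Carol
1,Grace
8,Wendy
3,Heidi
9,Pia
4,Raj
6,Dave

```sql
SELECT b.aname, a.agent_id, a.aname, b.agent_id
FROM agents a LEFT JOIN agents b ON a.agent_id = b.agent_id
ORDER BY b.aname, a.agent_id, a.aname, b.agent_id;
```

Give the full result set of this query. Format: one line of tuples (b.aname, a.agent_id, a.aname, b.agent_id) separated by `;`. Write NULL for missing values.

(Carol, 8, Carol, 8); (Carol, 8, Wendy, 8); (Dave, 6, Dave, 6); (Grace, 1, Grace, 1); (Heidi, 3, Heidi, 3); (Pia, 9, Pia, 9); (Raj, 4, Raj, 4); (Wendy, 8, Carol, 8); (Wendy, 8, Wendy, 8)

LEFT JOIN keeps every row from `agents a`; unmatched rows get NULL for `agents b`'s columns.
Matching on a.agent_id = b.agent_id.
Matched pairs: 9; unmatched a rows kept: 0.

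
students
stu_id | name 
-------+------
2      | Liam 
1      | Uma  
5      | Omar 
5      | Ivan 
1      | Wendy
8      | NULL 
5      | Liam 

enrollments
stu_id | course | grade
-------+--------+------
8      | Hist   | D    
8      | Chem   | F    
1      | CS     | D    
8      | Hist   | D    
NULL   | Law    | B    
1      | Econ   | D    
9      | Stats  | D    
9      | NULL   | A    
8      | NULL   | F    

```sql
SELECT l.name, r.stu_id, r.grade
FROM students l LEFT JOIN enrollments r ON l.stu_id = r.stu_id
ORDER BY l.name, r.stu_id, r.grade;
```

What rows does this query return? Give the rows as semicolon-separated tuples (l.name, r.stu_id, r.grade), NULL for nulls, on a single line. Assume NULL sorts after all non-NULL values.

LEFT JOIN keeps every row from `students`; unmatched rows get NULL for `enrollments`'s columns.
Matching on l.stu_id = r.stu_id. A NULL in a compared column never satisfies the condition.
- l row (stu_id=2): no match → kept, r columns NULL.
- l row (stu_id=1): matches 2 r row(s) → 2 output row(s).
- l row (stu_id=5): no match → kept, r columns NULL.
- l row (stu_id=5): no match → kept, r columns NULL.
- l row (stu_id=1): matches 2 r row(s) → 2 output row(s).
- l row (stu_id=8): matches 4 r row(s) → 4 output row(s).
- l row (stu_id=5): no match → kept, r columns NULL.

(Ivan, NULL, NULL); (Liam, NULL, NULL); (Liam, NULL, NULL); (Omar, NULL, NULL); (Uma, 1, D); (Uma, 1, D); (Wendy, 1, D); (Wendy, 1, D); (NULL, 8, D); (NULL, 8, D); (NULL, 8, F); (NULL, 8, F)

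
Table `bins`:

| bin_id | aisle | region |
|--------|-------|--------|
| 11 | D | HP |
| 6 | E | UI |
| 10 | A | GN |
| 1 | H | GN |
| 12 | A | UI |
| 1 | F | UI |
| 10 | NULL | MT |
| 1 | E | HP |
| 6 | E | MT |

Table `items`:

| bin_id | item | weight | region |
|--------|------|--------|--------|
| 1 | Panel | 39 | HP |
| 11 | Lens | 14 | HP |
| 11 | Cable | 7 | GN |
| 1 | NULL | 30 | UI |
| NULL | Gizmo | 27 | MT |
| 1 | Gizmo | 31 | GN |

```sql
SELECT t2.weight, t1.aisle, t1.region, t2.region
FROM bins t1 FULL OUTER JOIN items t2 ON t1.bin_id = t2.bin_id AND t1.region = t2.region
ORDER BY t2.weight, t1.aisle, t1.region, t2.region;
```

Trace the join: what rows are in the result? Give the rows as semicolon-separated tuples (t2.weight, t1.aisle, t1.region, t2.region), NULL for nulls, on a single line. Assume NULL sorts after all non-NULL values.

FULL OUTER JOIN keeps every row from both sides; unmatched rows get NULL for the other side's columns.
Matching on t1.bin_id = t2.bin_id AND t1.region = t2.region. A NULL in a compared column never satisfies the condition.
- bin_id=11, region=HP: 1 matching t2 row(s), so 1 row(s) emitted.
- bin_id=6, region=UI: no t2 row matches, row kept with t2 columns NULL.
- bin_id=10, region=GN: no t2 row matches, row kept with t2 columns NULL.
- bin_id=1, region=GN: 1 matching t2 row(s), so 1 row(s) emitted.
- bin_id=12, region=UI: no t2 row matches, row kept with t2 columns NULL.
- bin_id=1, region=UI: 1 matching t2 row(s), so 1 row(s) emitted.
- bin_id=10, region=MT: no t2 row matches, row kept with t2 columns NULL.
- bin_id=1, region=HP: 1 matching t2 row(s), so 1 row(s) emitted.
- bin_id=6, region=MT: no t2 row matches, row kept with t2 columns NULL.
- 2 t2 row(s) had no t1 match → kept, t1 columns NULL.

(7, NULL, NULL, GN); (14, D, HP, HP); (27, NULL, NULL, MT); (30, F, UI, UI); (31, H, GN, GN); (39, E, HP, HP); (NULL, A, GN, NULL); (NULL, A, UI, NULL); (NULL, E, MT, NULL); (NULL, E, UI, NULL); (NULL, NULL, MT, NULL)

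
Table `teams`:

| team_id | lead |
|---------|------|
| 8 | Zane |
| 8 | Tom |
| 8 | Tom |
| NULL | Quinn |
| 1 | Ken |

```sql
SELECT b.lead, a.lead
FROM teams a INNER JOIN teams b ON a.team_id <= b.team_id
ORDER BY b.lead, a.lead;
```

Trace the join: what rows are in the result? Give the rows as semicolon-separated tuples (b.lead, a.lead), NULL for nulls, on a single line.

(Ken, Ken); (Tom, Ken); (Tom, Ken); (Tom, Tom); (Tom, Tom); (Tom, Tom); (Tom, Tom); (Tom, Zane); (Tom, Zane); (Zane, Ken); (Zane, Tom); (Zane, Tom); (Zane, Zane)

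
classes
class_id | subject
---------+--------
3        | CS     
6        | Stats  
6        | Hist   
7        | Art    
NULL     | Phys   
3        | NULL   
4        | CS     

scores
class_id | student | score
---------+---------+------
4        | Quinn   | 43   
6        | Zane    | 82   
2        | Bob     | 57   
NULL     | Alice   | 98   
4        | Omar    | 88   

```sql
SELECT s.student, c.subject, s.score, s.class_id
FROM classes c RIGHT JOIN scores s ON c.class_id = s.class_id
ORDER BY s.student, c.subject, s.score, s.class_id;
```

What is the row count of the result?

RIGHT JOIN keeps every row from `scores`; unmatched rows get NULL for `classes`'s columns.
Matching on c.class_id = s.class_id. A NULL in a compared column never satisfies the condition.
- class_id=3: no matching s row.
- class_id=6: 1 matching s row(s), so 1 row(s) emitted.
- class_id=6: 1 matching s row(s), so 1 row(s) emitted.
- class_id=7: no matching s row.
- class_id=NULL: no matching s row.
- class_id=3: no matching s row.
- class_id=4: 2 matching s row(s), so 2 row(s) emitted.
- plus 2 unmatched s row(s), each kept with NULL c columns.
Total: 4 matched + 2 padded = 6 rows.

6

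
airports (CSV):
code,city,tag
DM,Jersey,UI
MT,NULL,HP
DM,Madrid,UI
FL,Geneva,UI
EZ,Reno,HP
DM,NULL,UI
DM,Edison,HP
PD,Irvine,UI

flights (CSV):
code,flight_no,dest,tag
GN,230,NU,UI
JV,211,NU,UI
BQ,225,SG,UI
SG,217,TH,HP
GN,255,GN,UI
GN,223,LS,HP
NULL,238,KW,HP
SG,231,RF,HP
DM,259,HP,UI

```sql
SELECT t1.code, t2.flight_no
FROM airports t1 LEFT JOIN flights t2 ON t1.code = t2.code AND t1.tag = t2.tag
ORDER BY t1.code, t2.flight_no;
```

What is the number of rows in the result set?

LEFT JOIN keeps every row from `airports`; unmatched rows get NULL for `flights`'s columns.
Matching on t1.code = t2.code AND t1.tag = t2.tag. A NULL in a compared column never satisfies the condition.
- t1[0] code=DM, tag=UI → 1 match(es) in t2 → 1 row(s).
- t1[1] code=MT, tag=HP → no match; kept with NULLs on the t2 side.
- t1[2] code=DM, tag=UI → 1 match(es) in t2 → 1 row(s).
- t1[3] code=FL, tag=UI → no match; kept with NULLs on the t2 side.
- t1[4] code=EZ, tag=HP → no match; kept with NULLs on the t2 side.
- t1[5] code=DM, tag=UI → 1 match(es) in t2 → 1 row(s).
- t1[6] code=DM, tag=HP → no match; kept with NULLs on the t2 side.
- t1[7] code=PD, tag=UI → no match; kept with NULLs on the t2 side.
Total: 3 matched + 5 padded = 8 rows.

8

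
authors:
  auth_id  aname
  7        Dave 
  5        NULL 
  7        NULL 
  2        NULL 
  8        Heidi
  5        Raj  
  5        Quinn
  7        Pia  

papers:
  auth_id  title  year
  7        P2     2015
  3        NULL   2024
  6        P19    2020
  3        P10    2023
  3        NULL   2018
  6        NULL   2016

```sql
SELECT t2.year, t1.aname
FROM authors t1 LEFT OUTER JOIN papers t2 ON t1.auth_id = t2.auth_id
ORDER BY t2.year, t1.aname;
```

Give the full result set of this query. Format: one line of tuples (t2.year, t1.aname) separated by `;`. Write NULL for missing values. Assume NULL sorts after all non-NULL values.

(2015, Dave); (2015, Pia); (2015, NULL); (NULL, Heidi); (NULL, Quinn); (NULL, Raj); (NULL, NULL); (NULL, NULL)

LEFT JOIN keeps every row from `authors`; unmatched rows get NULL for `papers`'s columns.
Matching on t1.auth_id = t2.auth_id.
- auth_id=7: 1 matching t2 row(s), so 1 row(s) emitted.
- auth_id=5: no t2 row matches, row kept with t2 columns NULL.
- auth_id=7: 1 matching t2 row(s), so 1 row(s) emitted.
- auth_id=2: no t2 row matches, row kept with t2 columns NULL.
- auth_id=8: no t2 row matches, row kept with t2 columns NULL.
- auth_id=5: no t2 row matches, row kept with t2 columns NULL.
- auth_id=5: no t2 row matches, row kept with t2 columns NULL.
- auth_id=7: 1 matching t2 row(s), so 1 row(s) emitted.
After projecting and ordering:
t2.year | t1.aname
2015 | Dave
2015 | Pia
2015 | NULL
NULL | Heidi
NULL | Quinn
NULL | Raj
NULL | NULL
NULL | NULL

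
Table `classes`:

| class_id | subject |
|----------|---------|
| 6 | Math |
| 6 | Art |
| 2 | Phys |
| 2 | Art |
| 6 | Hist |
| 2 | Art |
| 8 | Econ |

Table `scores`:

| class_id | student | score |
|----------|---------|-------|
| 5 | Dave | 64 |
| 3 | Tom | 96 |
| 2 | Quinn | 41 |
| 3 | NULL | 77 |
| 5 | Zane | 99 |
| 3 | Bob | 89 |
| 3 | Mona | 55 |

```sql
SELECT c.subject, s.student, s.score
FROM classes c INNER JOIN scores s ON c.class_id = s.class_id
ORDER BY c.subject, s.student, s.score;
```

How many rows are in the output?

INNER JOIN keeps only pairs where the ON condition holds.
Matching on c.class_id = s.class_id.
- c (class_id=6) has no partner → excluded.
- c (class_id=6) has no partner → excluded.
- c (class_id=2) pairs with 1 row(s) of s.
- c (class_id=2) pairs with 1 row(s) of s.
- c (class_id=6) has no partner → excluded.
- c (class_id=2) pairs with 1 row(s) of s.
- c (class_id=8) has no partner → excluded.
Total: 3 rows.

3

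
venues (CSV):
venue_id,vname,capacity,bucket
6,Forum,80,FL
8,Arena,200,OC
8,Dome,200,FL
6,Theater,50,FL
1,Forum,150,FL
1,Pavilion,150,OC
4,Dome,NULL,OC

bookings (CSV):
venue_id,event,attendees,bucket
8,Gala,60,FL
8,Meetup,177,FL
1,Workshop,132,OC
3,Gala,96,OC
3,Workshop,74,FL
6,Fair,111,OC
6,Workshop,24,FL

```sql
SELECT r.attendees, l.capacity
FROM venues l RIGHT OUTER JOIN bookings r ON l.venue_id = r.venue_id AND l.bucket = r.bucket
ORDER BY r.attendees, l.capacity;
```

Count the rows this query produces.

RIGHT JOIN keeps every row from `bookings`; unmatched rows get NULL for `venues`'s columns.
Matching on l.venue_id = r.venue_id AND l.bucket = r.bucket.
Matched pairs: 5; unmatched r rows kept: 3.
Total: 5 matched + 3 padded = 8 rows.

8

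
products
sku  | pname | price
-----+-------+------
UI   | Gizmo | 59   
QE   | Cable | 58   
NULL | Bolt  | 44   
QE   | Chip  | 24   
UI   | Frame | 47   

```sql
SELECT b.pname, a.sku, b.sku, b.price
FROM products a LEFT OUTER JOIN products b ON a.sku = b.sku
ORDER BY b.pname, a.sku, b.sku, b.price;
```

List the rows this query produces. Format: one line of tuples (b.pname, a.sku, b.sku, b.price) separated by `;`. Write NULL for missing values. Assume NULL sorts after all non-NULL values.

LEFT JOIN keeps every row from `products a`; unmatched rows get NULL for `products b`'s columns.
Matching on a.sku = b.sku. A NULL in a compared column never satisfies the condition.
- a (sku=UI) pairs with 2 row(s) of b.
- a (sku=QE) pairs with 2 row(s) of b.
- a (sku=NULL) has no partner → padded with NULL.
- a (sku=QE) pairs with 2 row(s) of b.
- a (sku=UI) pairs with 2 row(s) of b.
After projecting and ordering:
b.pname | a.sku | b.sku | b.price
Cable | QE | QE | 58
Cable | QE | QE | 58
Chip | QE | QE | 24
Chip | QE | QE | 24
Frame | UI | UI | 47
Frame | UI | UI | 47
Gizmo | UI | UI | 59
Gizmo | UI | UI | 59
NULL | NULL | NULL | NULL

(Cable, QE, QE, 58); (Cable, QE, QE, 58); (Chip, QE, QE, 24); (Chip, QE, QE, 24); (Frame, UI, UI, 47); (Frame, UI, UI, 47); (Gizmo, UI, UI, 59); (Gizmo, UI, UI, 59); (NULL, NULL, NULL, NULL)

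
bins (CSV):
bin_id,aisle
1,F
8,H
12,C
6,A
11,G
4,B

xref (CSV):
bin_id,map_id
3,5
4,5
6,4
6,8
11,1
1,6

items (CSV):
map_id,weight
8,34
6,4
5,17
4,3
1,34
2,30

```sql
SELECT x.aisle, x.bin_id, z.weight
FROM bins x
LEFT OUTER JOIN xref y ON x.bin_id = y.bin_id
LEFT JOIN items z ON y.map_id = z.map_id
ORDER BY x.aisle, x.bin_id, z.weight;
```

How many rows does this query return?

7

Evaluate left to right. First `bins x LEFT JOIN xref y` on bin_id: 7 row(s).
Then LEFT JOIN `items z` on map_id: each of those 7 rows is kept; rows whose y.map_id has no match in z get NULL for z's columns.
Result: 7 row(s).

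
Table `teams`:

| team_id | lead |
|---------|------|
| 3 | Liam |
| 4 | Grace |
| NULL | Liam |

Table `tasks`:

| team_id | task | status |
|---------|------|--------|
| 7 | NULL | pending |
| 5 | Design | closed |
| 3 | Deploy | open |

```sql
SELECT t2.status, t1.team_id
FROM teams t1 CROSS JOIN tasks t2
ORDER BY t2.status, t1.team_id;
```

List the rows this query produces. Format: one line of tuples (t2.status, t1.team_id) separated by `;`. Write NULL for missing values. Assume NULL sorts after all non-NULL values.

(closed, 3); (closed, 4); (closed, NULL); (open, 3); (open, 4); (open, NULL); (pending, 3); (pending, 4); (pending, NULL)

CROSS JOIN pairs every row of `teams` with every row of `tasks`: 3 × 3 = 9 rows.
After projecting and ordering:
t2.status | t1.team_id
closed | 3
closed | 4
closed | NULL
open | 3
open | 4
open | NULL
pending | 3
pending | 4
pending | NULL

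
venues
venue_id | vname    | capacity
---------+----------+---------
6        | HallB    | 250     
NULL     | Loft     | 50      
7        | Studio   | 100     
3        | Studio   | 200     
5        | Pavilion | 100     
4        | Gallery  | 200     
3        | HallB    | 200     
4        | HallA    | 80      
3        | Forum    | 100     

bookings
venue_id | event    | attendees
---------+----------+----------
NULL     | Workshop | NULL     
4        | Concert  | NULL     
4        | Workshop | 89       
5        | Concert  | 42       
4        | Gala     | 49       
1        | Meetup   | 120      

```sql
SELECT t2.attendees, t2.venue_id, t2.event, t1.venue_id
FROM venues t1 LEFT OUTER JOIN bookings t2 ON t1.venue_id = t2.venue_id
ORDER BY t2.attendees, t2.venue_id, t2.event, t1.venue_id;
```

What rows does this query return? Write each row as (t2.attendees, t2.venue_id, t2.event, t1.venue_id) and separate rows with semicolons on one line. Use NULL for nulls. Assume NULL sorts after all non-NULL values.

(42, 5, Concert, 5); (49, 4, Gala, 4); (49, 4, Gala, 4); (89, 4, Workshop, 4); (89, 4, Workshop, 4); (NULL, 4, Concert, 4); (NULL, 4, Concert, 4); (NULL, NULL, NULL, 3); (NULL, NULL, NULL, 3); (NULL, NULL, NULL, 3); (NULL, NULL, NULL, 6); (NULL, NULL, NULL, 7); (NULL, NULL, NULL, NULL)

LEFT JOIN keeps every row from `venues`; unmatched rows get NULL for `bookings`'s columns.
Matching on t1.venue_id = t2.venue_id. A NULL in a compared column never satisfies the condition.
- t1 (venue_id=6) has no partner → padded with NULL.
- t1 (venue_id=NULL) has no partner → padded with NULL.
- t1 (venue_id=7) has no partner → padded with NULL.
- t1 (venue_id=3) has no partner → padded with NULL.
- t1 (venue_id=5) pairs with 1 row(s) of t2.
- t1 (venue_id=4) pairs with 3 row(s) of t2.
- t1 (venue_id=3) has no partner → padded with NULL.
- t1 (venue_id=4) pairs with 3 row(s) of t2.
- t1 (venue_id=3) has no partner → padded with NULL.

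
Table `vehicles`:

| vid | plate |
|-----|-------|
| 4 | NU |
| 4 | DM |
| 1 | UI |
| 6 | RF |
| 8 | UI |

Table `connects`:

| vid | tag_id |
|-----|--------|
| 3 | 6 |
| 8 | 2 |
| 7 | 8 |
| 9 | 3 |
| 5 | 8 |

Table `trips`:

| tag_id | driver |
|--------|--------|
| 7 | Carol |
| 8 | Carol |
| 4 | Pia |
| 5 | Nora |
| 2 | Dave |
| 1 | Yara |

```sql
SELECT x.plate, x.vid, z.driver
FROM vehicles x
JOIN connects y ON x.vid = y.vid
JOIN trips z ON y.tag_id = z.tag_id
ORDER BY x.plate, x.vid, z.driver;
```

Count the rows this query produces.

Evaluate left to right. First `vehicles x INNER JOIN connects y` on vid: 1 row(s).
Then INNER JOIN `trips z` on tag_id: keep only rows whose y.tag_id appears in z.
Result: 1 row(s).

1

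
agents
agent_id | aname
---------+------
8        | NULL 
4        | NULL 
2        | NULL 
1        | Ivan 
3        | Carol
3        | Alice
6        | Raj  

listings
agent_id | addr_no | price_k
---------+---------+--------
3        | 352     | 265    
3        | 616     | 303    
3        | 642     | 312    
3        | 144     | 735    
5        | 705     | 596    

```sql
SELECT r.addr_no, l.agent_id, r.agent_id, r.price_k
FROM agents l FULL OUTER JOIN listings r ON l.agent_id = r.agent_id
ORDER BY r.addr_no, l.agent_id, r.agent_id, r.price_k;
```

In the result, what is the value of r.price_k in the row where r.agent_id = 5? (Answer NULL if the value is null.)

596

FULL OUTER JOIN keeps every row from both sides; unmatched rows get NULL for the other side's columns.
Matching on l.agent_id = r.agent_id.
Matched pairs: 8; unmatched l rows kept: 5; unmatched r rows kept: 1.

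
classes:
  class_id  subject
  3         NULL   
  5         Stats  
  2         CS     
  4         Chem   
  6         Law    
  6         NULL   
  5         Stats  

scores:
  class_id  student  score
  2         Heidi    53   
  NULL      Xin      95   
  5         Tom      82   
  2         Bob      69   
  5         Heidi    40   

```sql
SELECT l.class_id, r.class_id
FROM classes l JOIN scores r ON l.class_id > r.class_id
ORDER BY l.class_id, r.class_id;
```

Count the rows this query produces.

16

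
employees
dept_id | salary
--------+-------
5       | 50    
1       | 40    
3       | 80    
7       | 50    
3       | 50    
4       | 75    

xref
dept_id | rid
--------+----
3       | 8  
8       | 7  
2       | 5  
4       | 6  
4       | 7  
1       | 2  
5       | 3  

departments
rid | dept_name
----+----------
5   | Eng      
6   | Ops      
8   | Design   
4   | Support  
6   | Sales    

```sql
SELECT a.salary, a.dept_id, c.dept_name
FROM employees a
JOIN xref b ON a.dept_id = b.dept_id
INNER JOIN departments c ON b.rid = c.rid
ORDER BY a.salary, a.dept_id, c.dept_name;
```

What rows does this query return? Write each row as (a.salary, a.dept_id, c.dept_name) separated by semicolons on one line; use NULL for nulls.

(50, 3, Design); (75, 4, Ops); (75, 4, Sales); (80, 3, Design)

Evaluate left to right. First `employees a INNER JOIN xref b` on dept_id: 6 row(s).
Then INNER JOIN `departments c` on rid: keep only rows whose b.rid appears in c.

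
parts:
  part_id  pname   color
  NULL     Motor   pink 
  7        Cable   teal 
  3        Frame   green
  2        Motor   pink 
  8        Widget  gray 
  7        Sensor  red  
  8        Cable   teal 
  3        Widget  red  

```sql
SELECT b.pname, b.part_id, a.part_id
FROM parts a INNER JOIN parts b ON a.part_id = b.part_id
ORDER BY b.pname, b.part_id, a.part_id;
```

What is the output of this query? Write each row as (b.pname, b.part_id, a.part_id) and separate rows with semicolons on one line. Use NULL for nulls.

(Cable, 7, 7); (Cable, 7, 7); (Cable, 8, 8); (Cable, 8, 8); (Frame, 3, 3); (Frame, 3, 3); (Motor, 2, 2); (Sensor, 7, 7); (Sensor, 7, 7); (Widget, 3, 3); (Widget, 3, 3); (Widget, 8, 8); (Widget, 8, 8)

INNER JOIN keeps only pairs where the ON condition holds.
Matching on a.part_id = b.part_id. A NULL in a compared column never satisfies the condition.
Matched pairs: 13.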